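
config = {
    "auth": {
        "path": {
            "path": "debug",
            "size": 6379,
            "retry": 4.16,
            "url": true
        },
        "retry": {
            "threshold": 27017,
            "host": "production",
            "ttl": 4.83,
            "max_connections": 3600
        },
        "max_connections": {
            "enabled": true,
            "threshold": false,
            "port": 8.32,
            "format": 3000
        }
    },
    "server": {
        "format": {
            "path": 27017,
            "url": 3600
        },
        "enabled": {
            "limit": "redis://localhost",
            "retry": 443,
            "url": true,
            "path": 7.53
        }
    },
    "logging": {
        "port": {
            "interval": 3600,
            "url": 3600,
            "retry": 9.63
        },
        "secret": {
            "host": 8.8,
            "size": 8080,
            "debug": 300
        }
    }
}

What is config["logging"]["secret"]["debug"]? 300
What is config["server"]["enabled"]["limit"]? "redis://localhost"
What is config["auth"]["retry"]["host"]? "production"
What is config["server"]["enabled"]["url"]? True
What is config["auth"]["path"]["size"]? 6379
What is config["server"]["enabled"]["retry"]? 443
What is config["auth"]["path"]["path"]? "debug"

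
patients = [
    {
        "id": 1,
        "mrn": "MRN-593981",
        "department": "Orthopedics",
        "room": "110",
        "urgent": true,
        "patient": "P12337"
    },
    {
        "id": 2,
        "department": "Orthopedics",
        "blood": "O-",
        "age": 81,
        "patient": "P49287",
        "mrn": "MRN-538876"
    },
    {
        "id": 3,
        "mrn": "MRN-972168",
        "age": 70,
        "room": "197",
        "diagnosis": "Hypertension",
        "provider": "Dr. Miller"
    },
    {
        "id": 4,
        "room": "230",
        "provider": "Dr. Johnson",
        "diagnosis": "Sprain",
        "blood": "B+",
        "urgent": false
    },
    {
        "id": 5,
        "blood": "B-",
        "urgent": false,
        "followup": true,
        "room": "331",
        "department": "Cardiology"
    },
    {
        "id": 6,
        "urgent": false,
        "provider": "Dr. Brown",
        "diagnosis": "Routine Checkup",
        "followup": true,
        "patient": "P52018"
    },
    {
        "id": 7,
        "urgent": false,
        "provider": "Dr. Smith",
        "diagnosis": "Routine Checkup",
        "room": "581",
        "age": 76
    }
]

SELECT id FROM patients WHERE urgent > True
[]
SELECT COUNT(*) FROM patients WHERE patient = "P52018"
1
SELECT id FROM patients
[1, 2, 3, 4, 5, 6, 7]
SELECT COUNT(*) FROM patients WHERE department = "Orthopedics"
2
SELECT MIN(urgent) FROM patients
False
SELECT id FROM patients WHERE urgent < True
[4, 5, 6, 7]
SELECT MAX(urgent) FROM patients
True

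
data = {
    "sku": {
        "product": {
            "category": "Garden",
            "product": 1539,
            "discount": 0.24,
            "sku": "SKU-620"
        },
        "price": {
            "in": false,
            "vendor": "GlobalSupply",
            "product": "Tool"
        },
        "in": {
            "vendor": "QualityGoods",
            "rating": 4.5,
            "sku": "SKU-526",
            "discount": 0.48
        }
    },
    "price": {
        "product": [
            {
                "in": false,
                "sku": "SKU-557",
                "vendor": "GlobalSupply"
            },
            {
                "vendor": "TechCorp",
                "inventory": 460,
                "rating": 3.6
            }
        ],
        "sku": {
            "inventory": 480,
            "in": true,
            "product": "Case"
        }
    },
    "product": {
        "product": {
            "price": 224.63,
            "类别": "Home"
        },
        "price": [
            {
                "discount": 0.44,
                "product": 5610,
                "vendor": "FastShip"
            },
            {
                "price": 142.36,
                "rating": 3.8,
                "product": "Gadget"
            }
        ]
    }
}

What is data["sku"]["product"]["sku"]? "SKU-620"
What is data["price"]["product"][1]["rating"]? 3.6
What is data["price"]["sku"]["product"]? "Case"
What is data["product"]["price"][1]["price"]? 142.36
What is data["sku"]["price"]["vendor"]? "GlobalSupply"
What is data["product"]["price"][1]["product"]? "Gadget"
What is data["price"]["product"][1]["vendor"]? "TechCorp"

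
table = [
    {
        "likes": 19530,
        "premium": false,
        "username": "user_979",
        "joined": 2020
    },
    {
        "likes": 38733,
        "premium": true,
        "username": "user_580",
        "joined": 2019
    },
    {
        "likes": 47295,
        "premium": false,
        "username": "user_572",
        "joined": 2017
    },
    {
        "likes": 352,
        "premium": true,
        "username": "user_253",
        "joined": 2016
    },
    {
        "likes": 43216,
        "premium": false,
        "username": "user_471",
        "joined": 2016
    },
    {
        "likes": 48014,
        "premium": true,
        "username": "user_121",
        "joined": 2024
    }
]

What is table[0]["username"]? "user_979"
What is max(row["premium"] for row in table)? True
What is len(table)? 6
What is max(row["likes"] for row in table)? 48014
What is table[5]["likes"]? 48014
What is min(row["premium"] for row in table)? False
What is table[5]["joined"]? 2024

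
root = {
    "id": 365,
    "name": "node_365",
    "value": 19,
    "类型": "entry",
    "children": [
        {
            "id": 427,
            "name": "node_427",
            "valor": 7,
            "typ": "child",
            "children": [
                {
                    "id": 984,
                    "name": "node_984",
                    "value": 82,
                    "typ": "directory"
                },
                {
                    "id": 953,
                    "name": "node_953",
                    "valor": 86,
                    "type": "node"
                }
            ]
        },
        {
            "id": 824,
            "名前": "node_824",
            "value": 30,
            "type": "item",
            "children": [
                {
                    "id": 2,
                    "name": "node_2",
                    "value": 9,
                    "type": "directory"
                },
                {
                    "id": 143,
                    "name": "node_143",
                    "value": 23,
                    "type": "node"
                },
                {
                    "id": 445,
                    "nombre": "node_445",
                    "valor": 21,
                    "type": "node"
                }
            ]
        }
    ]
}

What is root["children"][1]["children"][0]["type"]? "directory"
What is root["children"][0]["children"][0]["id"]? 984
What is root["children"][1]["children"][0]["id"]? 2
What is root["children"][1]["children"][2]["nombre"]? "node_445"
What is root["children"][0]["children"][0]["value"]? 82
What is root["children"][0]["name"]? "node_427"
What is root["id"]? 365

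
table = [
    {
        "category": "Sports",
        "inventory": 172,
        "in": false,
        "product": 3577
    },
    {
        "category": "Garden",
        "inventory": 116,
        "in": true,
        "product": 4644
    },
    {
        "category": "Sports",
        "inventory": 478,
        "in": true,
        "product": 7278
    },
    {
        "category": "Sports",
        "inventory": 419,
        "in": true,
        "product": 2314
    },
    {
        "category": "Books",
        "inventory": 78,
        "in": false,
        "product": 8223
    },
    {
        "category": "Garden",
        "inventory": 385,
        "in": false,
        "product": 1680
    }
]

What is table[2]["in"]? True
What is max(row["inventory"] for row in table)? 478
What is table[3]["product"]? 2314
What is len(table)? 6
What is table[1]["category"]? "Garden"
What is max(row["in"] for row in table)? True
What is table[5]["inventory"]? 385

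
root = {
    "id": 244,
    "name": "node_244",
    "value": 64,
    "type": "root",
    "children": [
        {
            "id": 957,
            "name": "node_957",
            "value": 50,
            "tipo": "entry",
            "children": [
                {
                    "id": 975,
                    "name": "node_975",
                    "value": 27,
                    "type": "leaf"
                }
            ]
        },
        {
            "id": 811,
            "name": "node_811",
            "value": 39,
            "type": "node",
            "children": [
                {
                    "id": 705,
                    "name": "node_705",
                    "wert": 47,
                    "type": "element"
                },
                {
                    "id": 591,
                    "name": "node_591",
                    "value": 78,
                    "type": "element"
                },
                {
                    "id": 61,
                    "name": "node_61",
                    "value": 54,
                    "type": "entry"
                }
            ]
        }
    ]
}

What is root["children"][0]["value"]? 50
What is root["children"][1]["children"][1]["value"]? 78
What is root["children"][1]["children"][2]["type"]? "entry"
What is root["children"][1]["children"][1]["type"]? "element"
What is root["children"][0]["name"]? "node_957"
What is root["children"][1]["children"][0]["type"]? "element"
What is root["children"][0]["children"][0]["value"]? 27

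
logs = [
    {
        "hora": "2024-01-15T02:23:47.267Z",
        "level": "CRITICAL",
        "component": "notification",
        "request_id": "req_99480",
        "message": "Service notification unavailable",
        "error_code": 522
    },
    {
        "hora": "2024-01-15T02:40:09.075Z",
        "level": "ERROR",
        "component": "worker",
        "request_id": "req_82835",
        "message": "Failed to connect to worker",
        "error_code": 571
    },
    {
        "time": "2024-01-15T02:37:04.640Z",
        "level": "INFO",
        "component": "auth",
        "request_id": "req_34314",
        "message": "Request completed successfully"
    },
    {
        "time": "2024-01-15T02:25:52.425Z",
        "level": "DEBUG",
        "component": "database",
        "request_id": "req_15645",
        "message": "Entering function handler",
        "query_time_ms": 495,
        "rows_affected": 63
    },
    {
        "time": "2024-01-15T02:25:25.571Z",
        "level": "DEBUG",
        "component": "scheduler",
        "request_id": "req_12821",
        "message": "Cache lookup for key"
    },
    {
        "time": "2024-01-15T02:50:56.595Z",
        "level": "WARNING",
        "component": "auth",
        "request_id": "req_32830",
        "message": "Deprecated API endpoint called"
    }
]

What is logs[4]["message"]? "Cache lookup for key"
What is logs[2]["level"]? "INFO"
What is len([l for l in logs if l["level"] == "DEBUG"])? 2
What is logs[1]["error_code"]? 571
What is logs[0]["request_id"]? "req_99480"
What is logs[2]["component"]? "auth"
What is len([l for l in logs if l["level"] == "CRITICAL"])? 1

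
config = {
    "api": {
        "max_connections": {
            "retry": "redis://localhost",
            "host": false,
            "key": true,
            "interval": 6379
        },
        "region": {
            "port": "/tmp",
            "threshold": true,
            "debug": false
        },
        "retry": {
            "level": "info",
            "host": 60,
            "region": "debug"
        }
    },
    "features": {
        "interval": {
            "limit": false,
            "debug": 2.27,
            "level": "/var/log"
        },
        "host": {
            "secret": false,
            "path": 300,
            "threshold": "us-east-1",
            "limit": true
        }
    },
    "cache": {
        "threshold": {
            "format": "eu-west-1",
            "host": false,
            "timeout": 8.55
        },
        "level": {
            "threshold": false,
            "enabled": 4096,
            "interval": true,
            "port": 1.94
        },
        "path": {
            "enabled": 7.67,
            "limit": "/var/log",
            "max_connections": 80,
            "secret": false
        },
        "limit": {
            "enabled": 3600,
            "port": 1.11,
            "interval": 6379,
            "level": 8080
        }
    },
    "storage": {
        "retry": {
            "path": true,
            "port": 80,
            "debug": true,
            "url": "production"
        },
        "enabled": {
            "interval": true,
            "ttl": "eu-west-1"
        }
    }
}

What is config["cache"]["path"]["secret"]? False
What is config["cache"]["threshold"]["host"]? False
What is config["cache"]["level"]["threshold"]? False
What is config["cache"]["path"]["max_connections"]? 80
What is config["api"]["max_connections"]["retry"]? "redis://localhost"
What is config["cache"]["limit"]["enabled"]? 3600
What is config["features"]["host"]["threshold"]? "us-east-1"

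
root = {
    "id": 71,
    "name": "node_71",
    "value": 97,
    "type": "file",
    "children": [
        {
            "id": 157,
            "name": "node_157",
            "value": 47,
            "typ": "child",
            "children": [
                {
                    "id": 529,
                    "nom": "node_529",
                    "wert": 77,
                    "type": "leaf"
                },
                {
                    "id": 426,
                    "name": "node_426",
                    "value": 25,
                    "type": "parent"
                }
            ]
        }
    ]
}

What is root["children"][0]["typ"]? "child"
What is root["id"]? 71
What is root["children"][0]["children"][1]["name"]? "node_426"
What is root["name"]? "node_71"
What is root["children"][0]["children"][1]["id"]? 426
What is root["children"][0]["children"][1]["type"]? "parent"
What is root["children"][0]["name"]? "node_157"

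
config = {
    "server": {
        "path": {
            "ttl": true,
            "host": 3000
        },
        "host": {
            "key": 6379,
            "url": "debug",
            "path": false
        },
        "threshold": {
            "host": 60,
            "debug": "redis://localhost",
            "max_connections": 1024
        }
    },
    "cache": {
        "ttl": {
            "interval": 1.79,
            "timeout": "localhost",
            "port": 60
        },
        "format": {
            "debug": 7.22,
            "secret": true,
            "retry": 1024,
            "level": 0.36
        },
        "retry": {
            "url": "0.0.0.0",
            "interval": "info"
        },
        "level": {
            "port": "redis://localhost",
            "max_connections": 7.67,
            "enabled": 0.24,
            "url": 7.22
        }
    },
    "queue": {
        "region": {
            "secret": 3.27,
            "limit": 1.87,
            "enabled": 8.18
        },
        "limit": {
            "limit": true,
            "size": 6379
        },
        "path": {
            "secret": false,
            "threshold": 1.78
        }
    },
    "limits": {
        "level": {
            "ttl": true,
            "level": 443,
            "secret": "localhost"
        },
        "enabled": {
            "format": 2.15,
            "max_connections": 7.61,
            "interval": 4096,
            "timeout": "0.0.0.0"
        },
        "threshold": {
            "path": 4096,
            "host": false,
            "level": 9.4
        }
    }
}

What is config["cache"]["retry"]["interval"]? "info"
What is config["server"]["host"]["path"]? False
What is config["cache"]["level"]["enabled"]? 0.24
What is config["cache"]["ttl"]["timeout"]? "localhost"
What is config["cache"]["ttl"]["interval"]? 1.79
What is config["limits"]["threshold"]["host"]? False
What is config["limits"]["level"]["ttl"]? True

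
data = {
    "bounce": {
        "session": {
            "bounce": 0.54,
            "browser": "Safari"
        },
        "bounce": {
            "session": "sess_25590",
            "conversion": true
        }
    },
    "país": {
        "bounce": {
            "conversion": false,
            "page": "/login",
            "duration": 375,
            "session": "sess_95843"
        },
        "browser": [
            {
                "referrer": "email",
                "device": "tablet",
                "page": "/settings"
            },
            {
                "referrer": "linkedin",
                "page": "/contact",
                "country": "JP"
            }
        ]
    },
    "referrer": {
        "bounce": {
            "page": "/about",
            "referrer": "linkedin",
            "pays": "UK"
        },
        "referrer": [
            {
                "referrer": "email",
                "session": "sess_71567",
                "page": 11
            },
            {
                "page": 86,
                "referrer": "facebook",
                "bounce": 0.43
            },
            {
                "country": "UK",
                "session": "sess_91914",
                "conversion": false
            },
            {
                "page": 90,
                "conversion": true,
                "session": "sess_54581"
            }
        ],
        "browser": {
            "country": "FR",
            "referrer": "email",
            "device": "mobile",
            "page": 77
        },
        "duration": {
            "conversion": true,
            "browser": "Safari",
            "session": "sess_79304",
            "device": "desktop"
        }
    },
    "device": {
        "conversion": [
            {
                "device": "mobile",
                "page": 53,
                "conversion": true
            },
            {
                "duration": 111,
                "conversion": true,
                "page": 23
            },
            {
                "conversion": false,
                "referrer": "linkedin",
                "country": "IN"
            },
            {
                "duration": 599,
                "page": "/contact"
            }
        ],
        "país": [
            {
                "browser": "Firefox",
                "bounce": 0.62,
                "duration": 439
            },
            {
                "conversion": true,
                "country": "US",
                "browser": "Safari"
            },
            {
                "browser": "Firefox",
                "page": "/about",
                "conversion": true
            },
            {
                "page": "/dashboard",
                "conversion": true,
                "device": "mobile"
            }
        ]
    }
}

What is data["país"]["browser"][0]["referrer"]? "email"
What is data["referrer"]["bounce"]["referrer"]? "linkedin"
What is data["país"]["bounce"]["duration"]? 375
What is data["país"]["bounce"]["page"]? "/login"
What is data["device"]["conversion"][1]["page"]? 23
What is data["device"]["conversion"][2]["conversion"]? False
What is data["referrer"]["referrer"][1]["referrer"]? "facebook"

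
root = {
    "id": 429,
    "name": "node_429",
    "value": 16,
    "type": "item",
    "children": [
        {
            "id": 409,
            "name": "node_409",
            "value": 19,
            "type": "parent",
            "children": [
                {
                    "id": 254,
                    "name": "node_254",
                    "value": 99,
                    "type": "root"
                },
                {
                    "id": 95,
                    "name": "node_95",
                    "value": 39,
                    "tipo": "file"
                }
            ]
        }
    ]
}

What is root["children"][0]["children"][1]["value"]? 39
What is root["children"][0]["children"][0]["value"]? 99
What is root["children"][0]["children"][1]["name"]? "node_95"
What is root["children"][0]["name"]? "node_409"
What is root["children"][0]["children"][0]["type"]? "root"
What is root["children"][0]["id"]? 409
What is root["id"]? 429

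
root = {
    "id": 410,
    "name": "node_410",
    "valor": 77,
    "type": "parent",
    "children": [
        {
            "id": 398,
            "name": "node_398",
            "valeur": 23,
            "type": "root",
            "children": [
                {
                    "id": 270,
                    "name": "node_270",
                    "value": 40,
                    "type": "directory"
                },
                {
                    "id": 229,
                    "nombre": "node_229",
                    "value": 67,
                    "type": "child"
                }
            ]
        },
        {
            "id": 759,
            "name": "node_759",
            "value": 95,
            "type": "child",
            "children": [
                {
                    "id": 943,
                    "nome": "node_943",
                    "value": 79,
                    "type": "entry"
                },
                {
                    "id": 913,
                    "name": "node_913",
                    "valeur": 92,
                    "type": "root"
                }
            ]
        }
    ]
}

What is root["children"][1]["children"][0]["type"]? "entry"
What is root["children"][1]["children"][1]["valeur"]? 92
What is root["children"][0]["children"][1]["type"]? "child"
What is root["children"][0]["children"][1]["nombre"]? "node_229"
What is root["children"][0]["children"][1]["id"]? 229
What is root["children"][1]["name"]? "node_759"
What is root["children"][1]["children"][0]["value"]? 79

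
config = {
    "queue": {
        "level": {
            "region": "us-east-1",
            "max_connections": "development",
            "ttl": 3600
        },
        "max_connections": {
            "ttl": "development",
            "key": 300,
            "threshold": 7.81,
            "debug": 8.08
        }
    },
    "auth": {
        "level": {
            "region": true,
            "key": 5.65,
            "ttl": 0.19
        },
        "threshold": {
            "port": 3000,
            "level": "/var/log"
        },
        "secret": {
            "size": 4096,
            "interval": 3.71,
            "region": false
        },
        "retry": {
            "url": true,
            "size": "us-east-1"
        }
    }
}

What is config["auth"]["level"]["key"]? 5.65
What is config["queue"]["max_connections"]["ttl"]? "development"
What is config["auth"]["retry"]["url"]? True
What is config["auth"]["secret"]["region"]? False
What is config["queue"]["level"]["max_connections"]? "development"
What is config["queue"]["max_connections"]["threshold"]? 7.81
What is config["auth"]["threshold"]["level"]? "/var/log"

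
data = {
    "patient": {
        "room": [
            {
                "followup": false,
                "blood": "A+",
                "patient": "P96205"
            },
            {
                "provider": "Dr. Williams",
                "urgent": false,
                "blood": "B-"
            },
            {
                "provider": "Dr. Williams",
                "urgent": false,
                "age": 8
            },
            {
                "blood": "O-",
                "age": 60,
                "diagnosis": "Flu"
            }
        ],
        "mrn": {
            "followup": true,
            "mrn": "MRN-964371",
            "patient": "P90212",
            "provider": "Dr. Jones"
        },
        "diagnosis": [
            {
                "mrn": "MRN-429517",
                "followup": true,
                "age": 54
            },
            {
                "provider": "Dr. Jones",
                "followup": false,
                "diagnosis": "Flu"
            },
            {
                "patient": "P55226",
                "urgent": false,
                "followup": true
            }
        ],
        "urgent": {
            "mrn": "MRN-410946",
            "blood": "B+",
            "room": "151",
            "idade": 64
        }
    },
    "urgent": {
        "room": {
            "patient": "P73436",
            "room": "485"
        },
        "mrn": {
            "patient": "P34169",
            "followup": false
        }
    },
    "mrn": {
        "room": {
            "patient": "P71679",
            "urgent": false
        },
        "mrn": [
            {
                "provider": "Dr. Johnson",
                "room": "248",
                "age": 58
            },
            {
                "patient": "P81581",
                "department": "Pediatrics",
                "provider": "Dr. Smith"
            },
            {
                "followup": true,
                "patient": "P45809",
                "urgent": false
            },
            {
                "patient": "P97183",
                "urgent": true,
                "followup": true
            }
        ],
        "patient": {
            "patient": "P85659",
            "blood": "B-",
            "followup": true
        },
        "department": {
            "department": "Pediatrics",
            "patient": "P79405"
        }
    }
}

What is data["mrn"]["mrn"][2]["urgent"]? False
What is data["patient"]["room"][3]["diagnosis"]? "Flu"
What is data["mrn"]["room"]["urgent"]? False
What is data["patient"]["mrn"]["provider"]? "Dr. Jones"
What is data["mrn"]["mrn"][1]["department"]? "Pediatrics"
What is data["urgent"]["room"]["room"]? "485"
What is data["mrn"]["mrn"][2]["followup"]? True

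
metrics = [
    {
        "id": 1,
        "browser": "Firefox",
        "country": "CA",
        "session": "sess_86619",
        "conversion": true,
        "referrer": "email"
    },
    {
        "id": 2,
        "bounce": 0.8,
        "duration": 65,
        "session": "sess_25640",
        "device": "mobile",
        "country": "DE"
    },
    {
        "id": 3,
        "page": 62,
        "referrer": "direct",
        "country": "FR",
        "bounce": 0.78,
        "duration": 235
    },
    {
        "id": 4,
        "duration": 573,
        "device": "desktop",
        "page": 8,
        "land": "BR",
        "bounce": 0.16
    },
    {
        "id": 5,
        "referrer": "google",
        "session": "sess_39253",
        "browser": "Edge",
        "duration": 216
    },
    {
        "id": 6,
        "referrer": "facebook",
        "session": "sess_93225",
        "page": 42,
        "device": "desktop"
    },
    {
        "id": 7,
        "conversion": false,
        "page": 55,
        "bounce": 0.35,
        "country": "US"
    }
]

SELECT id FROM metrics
[1, 2, 3, 4, 5, 6, 7]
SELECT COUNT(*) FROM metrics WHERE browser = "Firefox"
1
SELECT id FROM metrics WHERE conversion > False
[1]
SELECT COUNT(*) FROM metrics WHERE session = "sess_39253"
1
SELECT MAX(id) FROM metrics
7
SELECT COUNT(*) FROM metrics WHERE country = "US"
1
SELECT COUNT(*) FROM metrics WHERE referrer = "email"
1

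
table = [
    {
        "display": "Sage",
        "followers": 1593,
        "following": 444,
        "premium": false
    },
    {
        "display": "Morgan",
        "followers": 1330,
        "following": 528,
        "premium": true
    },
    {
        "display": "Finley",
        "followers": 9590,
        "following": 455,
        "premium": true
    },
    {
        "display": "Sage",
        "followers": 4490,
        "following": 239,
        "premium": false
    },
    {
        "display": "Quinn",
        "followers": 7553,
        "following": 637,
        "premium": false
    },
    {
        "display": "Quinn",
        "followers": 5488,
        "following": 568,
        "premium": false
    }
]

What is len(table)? 6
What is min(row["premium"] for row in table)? False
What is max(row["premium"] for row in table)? True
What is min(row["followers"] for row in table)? 1330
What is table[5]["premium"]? False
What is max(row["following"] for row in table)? 637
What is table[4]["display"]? "Quinn"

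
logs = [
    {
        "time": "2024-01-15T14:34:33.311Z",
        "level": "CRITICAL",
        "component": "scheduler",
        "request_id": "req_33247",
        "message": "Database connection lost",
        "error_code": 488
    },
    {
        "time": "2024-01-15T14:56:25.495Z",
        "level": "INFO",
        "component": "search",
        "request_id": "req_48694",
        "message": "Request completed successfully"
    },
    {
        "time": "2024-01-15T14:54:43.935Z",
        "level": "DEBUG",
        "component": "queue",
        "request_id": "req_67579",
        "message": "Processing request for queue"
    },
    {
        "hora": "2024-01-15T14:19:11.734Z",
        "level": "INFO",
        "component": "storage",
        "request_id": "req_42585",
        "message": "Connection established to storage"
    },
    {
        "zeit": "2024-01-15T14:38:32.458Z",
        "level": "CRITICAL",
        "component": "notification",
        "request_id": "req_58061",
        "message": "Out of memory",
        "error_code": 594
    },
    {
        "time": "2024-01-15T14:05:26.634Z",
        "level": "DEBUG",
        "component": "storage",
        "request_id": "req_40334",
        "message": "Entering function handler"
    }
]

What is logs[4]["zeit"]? "2024-01-15T14:38:32.458Z"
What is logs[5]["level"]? "DEBUG"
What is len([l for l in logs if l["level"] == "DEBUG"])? 2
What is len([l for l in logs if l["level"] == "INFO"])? 2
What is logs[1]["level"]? "INFO"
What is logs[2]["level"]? "DEBUG"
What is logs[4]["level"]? "CRITICAL"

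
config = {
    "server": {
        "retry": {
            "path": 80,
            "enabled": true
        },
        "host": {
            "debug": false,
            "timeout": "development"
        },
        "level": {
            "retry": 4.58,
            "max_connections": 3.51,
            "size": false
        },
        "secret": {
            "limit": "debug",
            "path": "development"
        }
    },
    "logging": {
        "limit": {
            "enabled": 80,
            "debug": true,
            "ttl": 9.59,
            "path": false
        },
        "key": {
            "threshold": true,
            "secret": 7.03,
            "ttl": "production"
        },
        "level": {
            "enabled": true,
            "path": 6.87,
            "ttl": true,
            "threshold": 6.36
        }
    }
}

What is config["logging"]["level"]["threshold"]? 6.36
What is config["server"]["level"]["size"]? False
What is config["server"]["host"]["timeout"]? "development"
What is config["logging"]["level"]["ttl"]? True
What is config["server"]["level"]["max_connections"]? 3.51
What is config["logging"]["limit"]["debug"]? True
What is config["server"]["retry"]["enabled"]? True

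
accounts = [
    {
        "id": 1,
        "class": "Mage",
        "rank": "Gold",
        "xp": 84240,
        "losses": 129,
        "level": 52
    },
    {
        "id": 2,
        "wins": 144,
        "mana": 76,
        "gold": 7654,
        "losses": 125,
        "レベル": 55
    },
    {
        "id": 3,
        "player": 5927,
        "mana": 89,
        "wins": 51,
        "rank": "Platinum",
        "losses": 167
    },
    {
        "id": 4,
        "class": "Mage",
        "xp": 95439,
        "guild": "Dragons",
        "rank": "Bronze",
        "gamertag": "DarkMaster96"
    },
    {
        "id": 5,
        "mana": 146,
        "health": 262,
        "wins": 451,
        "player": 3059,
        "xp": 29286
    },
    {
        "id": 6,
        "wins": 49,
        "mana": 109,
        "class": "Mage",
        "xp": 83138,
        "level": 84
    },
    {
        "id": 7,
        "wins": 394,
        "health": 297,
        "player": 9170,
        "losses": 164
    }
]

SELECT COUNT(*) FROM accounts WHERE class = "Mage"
3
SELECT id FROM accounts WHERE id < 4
[1, 2, 3]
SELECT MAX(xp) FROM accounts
95439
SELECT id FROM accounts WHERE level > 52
[6]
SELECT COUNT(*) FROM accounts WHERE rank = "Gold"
1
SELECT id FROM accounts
[1, 2, 3, 4, 5, 6, 7]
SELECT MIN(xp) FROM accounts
29286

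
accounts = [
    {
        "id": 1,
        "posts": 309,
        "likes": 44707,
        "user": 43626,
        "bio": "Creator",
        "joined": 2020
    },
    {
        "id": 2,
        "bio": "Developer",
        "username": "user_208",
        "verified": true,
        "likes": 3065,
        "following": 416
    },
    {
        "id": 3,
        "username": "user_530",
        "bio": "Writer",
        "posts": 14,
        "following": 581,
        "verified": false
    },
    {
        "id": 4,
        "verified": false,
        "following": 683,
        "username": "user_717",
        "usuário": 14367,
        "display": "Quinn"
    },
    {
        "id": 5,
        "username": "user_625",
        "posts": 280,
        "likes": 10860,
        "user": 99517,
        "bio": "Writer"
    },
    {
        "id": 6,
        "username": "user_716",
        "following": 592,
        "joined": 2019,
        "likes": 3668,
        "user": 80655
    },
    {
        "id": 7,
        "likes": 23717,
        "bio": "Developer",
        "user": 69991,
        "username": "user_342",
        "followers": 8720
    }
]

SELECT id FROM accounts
[1, 2, 3, 4, 5, 6, 7]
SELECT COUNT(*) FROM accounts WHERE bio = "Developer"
2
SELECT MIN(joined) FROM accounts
2019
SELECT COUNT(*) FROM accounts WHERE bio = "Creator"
1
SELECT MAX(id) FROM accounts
7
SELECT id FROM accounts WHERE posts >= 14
[1, 3, 5]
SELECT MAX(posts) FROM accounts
309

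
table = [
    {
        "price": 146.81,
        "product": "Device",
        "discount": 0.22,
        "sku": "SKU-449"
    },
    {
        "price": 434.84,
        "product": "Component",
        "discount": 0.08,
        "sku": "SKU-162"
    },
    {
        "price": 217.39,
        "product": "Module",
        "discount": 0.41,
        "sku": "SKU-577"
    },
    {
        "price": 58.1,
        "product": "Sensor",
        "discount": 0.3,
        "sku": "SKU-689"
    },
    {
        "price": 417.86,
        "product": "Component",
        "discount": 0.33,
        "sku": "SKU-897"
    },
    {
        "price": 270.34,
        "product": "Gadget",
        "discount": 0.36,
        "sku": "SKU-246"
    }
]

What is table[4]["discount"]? 0.33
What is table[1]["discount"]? 0.08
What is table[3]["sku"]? "SKU-689"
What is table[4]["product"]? "Component"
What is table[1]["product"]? "Component"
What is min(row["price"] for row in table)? 58.1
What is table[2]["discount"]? 0.41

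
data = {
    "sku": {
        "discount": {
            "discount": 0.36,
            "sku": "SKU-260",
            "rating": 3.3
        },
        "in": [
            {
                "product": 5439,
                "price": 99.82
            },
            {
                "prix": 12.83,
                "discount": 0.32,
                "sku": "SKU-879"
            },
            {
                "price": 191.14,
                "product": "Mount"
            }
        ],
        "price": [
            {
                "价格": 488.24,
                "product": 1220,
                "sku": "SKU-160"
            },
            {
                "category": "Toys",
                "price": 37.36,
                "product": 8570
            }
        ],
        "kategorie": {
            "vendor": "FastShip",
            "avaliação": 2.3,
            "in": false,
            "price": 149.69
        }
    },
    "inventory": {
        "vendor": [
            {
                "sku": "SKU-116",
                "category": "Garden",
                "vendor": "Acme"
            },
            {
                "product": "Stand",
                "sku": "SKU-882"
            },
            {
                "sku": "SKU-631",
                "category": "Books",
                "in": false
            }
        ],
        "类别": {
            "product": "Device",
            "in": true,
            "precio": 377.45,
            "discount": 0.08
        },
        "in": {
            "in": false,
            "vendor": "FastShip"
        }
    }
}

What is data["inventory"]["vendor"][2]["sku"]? "SKU-631"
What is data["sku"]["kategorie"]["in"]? False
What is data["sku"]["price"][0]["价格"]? 488.24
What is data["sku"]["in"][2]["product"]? "Mount"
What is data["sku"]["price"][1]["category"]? "Toys"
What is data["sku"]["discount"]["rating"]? 3.3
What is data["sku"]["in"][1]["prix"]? 12.83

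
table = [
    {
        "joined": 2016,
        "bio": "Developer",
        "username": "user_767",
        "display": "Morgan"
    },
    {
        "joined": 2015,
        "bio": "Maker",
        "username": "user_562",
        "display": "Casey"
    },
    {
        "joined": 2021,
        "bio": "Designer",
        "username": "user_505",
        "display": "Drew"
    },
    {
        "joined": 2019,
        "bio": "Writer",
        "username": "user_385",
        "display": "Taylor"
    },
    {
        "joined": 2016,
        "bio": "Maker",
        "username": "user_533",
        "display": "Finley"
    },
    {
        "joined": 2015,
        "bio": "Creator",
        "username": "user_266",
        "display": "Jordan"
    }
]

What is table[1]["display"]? "Casey"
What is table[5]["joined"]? 2015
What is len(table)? 6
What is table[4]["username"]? "user_533"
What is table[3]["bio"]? "Writer"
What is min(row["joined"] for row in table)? 2015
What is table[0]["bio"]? "Developer"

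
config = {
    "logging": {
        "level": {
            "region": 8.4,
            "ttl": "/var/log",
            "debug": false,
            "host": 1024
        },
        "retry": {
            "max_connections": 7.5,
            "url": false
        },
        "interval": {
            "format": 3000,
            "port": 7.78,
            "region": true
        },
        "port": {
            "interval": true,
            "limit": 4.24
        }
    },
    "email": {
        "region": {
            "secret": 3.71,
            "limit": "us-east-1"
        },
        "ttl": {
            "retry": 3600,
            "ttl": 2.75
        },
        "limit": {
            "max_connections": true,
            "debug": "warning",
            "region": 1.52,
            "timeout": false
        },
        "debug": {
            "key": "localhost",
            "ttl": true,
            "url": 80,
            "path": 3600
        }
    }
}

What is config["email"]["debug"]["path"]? 3600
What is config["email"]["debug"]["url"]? 80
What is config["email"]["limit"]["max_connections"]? True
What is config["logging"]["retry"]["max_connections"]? 7.5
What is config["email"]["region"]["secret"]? 3.71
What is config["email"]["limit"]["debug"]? "warning"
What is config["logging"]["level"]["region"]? 8.4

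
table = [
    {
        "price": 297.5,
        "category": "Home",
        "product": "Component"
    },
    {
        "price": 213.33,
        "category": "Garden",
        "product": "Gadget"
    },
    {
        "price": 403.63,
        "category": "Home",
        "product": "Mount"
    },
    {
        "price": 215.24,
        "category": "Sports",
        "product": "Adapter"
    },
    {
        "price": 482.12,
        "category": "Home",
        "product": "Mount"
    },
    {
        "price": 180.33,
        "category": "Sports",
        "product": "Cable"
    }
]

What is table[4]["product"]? "Mount"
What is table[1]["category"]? "Garden"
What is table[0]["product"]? "Component"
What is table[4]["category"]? "Home"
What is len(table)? 6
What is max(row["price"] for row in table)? 482.12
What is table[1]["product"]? "Gadget"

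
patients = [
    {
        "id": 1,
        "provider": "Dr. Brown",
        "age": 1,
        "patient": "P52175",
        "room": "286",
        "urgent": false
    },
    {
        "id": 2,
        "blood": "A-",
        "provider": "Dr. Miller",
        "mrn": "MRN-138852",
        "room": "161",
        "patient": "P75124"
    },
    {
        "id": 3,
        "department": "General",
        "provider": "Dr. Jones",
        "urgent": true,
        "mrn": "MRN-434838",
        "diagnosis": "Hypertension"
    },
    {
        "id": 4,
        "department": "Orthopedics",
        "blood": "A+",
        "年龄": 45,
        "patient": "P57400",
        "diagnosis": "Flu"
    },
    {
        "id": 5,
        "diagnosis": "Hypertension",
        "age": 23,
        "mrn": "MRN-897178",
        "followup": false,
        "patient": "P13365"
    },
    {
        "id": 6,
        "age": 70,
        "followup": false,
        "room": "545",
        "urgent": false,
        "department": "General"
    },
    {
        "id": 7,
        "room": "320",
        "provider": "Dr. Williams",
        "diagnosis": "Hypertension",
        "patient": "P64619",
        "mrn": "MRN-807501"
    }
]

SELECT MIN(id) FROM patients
1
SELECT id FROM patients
[1, 2, 3, 4, 5, 6, 7]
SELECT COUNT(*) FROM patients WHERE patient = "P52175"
1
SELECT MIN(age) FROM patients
1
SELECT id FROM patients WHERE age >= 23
[5, 6]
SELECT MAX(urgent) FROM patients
True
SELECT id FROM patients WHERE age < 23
[1]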